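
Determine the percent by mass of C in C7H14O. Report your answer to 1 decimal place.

Molar mass = 7(12.01) + 14(1.008) + 1(16.00) = 114.182 g/mol
Mass of C per mole = 7 × 12.01 = 84.070 g
% C = 84.070 / 114.182 × 100 = 73.6%

73.6%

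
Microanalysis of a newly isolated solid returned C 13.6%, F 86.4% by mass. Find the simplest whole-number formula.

Assume 100 g: 13.6 g C, 86.4 g F.
n(C) = 13.6/12.01 = 1.132, n(F) = 86.4/19.00 = 4.547
Ratios (÷ 1.132): C 1.000, F 4.016
→ CF4

CF4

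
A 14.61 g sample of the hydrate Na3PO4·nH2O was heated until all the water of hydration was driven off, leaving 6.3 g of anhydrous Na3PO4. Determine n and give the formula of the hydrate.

Na3PO4·12H2O

Mass of water lost = 14.61 − 6.3 = 8.31 g → 8.31 / 18.02 = 0.4612 mol H2O
Molar mass of Na3PO4 = 163.94 g/mol → mol Na3PO4 = 6.3 / 163.94 = 0.03843
n = 0.4612 / 0.03843 = 12.00 ≈ 12 → Na3PO4·12H2O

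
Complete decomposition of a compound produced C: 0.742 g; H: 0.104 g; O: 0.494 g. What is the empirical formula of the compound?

C6H10O3

n(C) = 0.742/12.01 = 0.06178, n(H) = 0.104/1.008 = 0.1032, n(O) = 0.494/16.00 = 0.03087
Ratios (÷ 0.03087): C 2.001, H 3.342, O 1.000
Multiply by 3: C 6.00, H 10.03, O 3.00 → C6H10O3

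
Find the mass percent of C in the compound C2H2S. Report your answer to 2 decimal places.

41.34%

Molar mass = 2(12.01) + 2(1.008) + 1(32.07) = 58.106 g/mol
Mass of C per mole = 2 × 12.01 = 24.020 g
% C = 24.020 / 58.106 × 100 = 41.34%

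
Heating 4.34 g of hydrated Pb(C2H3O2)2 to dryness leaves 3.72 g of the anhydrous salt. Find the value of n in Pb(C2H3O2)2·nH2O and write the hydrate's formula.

Mass of water lost = 4.34 − 3.72 = 0.62 g → 0.62 / 18.02 = 0.03441 mol H2O
Molar mass of Pb(C2H3O2)2 = 325.29 g/mol → mol Pb(C2H3O2)2 = 3.72 / 325.29 = 0.01144
n = 0.03441 / 0.01144 = 3.01 ≈ 3 → Pb(C2H3O2)2·3H2O

Pb(C2H3O2)2·3H2O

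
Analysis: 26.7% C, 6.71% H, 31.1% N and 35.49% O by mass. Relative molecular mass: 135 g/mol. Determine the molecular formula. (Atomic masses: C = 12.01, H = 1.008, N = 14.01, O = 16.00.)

C3H9N3O3

Assume 100 g: 26.7 g C, 6.71 g H, 31.1 g N, 35.49 g O.
n(C) = 26.7/12.01 = 2.223, n(H) = 6.71/1.008 = 6.657, n(N) = 31.1/14.01 = 2.22, n(O) = 35.49/16.00 = 2.218
Divide by the smallest (2.218 mol O): C 1.002, H 3.001, N 1.001, O 1.000
≈ 1:3:1:1 → CH3NO
Empirical-formula mass = 45.04 g/mol
n = 135 / 45.04 = 3.00 ≈ 3
Molecular formula = (CH3NO)×3 = C3H9N3O3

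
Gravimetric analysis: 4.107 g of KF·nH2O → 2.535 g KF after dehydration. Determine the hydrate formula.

Mass of water lost = 4.107 − 2.535 = 1.572 g → 1.572 / 18.02 = 0.08724 mol H2O
Molar mass of KF = 58.10 g/mol → mol KF = 2.535 / 58.10 = 0.04363
n = 0.08724 / 0.04363 = 2.00 ≈ 2 → KF·2H2O

KF·2H2O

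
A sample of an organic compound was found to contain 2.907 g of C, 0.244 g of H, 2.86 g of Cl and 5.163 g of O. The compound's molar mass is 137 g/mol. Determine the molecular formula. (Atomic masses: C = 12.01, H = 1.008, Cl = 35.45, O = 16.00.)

C3H3ClO4

C: 2.907 g ÷ 12.01 g/mol = 0.242 mol
H: 0.244 g ÷ 1.008 g/mol = 0.2421 mol
Cl: 2.86 g ÷ 35.45 g/mol = 0.08068 mol
O: 5.163 g ÷ 16.00 g/mol = 0.3227 mol
Smallest is Cl at 0.08068 mol; normalising gives C 3.000, H 3.000, Cl 1.000, O 4.000
≈ 3:3:1:4 → C3H3ClO4
Empirical-formula mass = 138.50 g/mol
n = 137 / 138.50 = 0.99 ≈ 1
Molecular formula = empirical formula = C3H3ClO4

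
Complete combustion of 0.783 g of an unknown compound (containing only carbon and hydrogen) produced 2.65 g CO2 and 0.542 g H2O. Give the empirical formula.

mol C = 2.65 / 44.01 = 0.06021; mass C = 0.06021 × 12.01 = 0.7232 g
mol H = 2 × (0.542 / 18.02) = 0.06016; mass H = 0.06016 × 1.008 = 0.06064 g
Smallest is H at 0.06016 mol; normalising gives C 1.001, H 1.000
≈ 1:1 → CH

CH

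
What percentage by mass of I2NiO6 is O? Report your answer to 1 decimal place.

Molar mass = 2(126.90) + 1(58.69) + 6(16.00) = 408.490 g/mol
Mass of O per mole = 6 × 16.00 = 96.000 g
% O = 96.000 / 408.490 × 100 = 23.5%

23.5%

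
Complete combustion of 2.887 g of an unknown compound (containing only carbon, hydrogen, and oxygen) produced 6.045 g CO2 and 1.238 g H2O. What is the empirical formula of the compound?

mol C = 6.045 / 44.01 = 0.1374; mass C = 0.1374 × 12.01 = 1.650 g
mol H = 2 × (1.238 / 18.02) = 0.1374; mass H = 0.1374 × 1.008 = 0.1385 g
mass O = 2.887 − (1.788) = 1.099 g → mol O = 0.06868
Smallest is O at 0.06868 mol; normalising gives C 2.000, H 2.001, O 1.000
Ratio ≈ 2:2:1, so the empirical formula is C2H2O

C2H2O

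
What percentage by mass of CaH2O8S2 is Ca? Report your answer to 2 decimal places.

17.11%

Molar mass = 1(40.08) + 2(1.008) + 8(16.00) + 2(32.07) = 234.236 g/mol
Mass of Ca per mole = 1 × 40.08 = 40.080 g
% Ca = 40.080 / 234.236 × 100 = 17.11%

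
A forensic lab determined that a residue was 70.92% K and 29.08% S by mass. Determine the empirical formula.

K2S

Assume 100 g: 70.92 g K, 29.08 g S.
K: 70.92 g ÷ 39.10 g/mol = 1.814 mol
S: 29.08 g ÷ 32.07 g/mol = 0.9068 mol
Smallest is S at 0.9068 mol; normalising gives K 2.000, S 1.000
≈ 2:1 → K2S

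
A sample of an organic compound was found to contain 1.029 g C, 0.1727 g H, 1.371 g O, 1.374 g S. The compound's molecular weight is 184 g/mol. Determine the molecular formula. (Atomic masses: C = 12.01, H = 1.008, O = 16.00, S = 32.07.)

C: 1.029 g ÷ 12.01 g/mol = 0.08568 mol
H: 0.1727 g ÷ 1.008 g/mol = 0.1713 mol
O: 1.371 g ÷ 16.00 g/mol = 0.08569 mol
S: 1.374 g ÷ 32.07 g/mol = 0.04284 mol
Smallest is S at 0.04284 mol; normalising gives C 2.000, H 3.999, O 2.000, S 1.000
Ratio ≈ 2:4:2:1, so the empirical formula is C2H4O2S
Empirical-formula mass = 92.12 g/mol
n = 184 / 92.12 = 2.00 ≈ 2
Molecular formula = (C2H4O2S)×2 = C4H8O4S2

C4H8O4S2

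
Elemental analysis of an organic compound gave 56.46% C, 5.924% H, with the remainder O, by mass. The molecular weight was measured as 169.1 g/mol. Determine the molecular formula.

Assume 100 g: 56.46 g C, 5.924 g H, 37.616 g O.
n(C) = 56.46/12.01 = 4.701, n(H) = 5.924/1.008 = 5.877, n(O) = 37.616/16.00 = 2.351
Smallest is O at 2.351 mol; normalising gives C 2.000, H 2.500, O 1.000
Scaling by 2: C 4.00, H 5.00, O 2.00 → C4H5O2
Empirical-formula mass = 85.08 g/mol
n = 169.1 / 85.08 = 1.99 ≈ 2
Molecular formula = (C4H5O2)×2 = C8H10O4

C8H10O4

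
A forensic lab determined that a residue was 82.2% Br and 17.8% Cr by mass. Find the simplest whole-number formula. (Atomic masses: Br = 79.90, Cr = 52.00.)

Assume 100 g: 82.2 g Br, 17.8 g Cr.
n(Br) = 82.2/79.90 = 1.029, n(Cr) = 17.8/52.00 = 0.3423
Smallest is Cr at 0.3423 mol; normalising gives Br 3.005, Cr 1.000
Ratio ≈ 3:1, so the empirical formula is Br3Cr

Br3Cr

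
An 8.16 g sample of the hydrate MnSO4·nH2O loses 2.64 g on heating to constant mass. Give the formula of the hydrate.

MnSO4·4H2O

Mass of anhydrous MnSO4 = 8.16 − 2.64 = 5.52 g
mol H2O = 2.64 / 18.02 = 0.1465
Molar mass of MnSO4 = 151.01 g/mol → mol MnSO4 = 5.52 / 151.01 = 0.03655
n = 0.1465 / 0.03655 = 4.01 ≈ 4 → MnSO4·4H2O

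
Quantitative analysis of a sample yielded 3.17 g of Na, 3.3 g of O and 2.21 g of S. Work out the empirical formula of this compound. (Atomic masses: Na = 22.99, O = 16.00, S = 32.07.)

Na2O3S

n(Na) = 3.17/22.99 = 0.1379, n(O) = 3.3/16.00 = 0.2062, n(S) = 2.21/32.07 = 0.06891
Divide by the smallest (0.06891 mol S): Na 2.001, O 2.993, S 1.000
Ratio ≈ 2:3:1, so the empirical formula is Na2O3S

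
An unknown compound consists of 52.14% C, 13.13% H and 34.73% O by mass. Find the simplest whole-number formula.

C2H6O

Assume 100 g: 52.14 g C, 13.13 g H, 34.73 g O.
n(C) = 52.14/12.01 = 4.341, n(H) = 13.13/1.008 = 13.03, n(O) = 34.73/16.00 = 2.171
Ratios (÷ 2.171): C 2.000, H 6.001, O 1.000
Ratio ≈ 2:6:1, so the empirical formula is C2H6O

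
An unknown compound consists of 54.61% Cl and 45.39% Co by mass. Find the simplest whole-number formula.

Cl2Co

Assume 100 g: 54.61 g Cl, 45.39 g Co.
n(Cl) = 54.61/35.45 = 1.54, n(Co) = 45.39/58.93 = 0.7702
Divide by the smallest (0.7702 mol Co): Cl 2.000, Co 1.000
≈ 2:1 → Cl2Co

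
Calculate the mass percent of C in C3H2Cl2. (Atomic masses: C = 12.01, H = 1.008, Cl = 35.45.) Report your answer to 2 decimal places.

Molar mass = 3(12.01) + 2(1.008) + 2(35.45) = 108.946 g/mol
Mass of C per mole = 3 × 12.01 = 36.030 g
% C = 36.030 / 108.946 × 100 = 33.07%

33.07%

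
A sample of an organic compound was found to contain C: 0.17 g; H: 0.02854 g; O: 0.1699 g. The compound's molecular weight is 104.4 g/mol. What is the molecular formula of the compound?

Moles — C: 0.17 / 12.01 = 0.01415 mol; H: 0.02854 / 1.008 = 0.02831 mol; O: 0.1699 / 16.00 = 0.01062 mol
Divide by the smallest (0.01062 mol O): C 1.333, H 2.666, O 1.000
Multiply by 3: C 4.00, H 8.00, O 3.00 → C4H8O3
Empirical-formula mass = 104.10 g/mol
n = 104.4 / 104.10 = 1.00 ≈ 1
Molecular formula = empirical formula = C4H8O3

C4H8O3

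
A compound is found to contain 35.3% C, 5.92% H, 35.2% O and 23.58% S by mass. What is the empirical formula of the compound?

C4H8O3S

Assume 100 g: 35.3 g C, 5.92 g H, 35.2 g O, 23.58 g S.
C: 35.3 g ÷ 12.01 g/mol = 2.939 mol
H: 5.92 g ÷ 1.008 g/mol = 5.873 mol
O: 35.2 g ÷ 16.00 g/mol = 2.2 mol
S: 23.58 g ÷ 32.07 g/mol = 0.7353 mol
Divide by the smallest (0.7353 mol S): C 3.997, H 7.988, O 2.992, S 1.000
Ratio ≈ 4:8:3:1, so the empirical formula is C4H8O3S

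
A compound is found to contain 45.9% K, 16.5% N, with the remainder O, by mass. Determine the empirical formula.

Assume 100 g: 45.9 g K, 16.5 g N, 37.6 g O.
Moles — K: 45.9 / 39.10 = 1.174 mol; N: 16.5 / 14.01 = 1.178 mol; O: 37.6 / 16.00 = 2.35 mol
Smallest is K at 1.174 mol; normalising gives K 1.000, N 1.003, O 2.002
→ KNO2

KNO2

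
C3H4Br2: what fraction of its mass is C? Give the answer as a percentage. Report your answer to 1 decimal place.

Molar mass = 3(12.01) + 4(1.008) + 2(79.90) = 199.862 g/mol
Mass of C per mole = 3 × 12.01 = 36.030 g
% C = 36.030 / 199.862 × 100 = 18.0%

18.0%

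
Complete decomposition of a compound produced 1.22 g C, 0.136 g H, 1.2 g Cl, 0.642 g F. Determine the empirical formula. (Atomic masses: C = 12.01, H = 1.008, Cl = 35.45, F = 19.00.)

n(C) = 1.22/12.01 = 0.1016, n(H) = 0.136/1.008 = 0.1349, n(Cl) = 1.2/35.45 = 0.03385, n(F) = 0.642/19.00 = 0.03379
Divide by the smallest (0.03379 mol F): C 3.006, H 3.993, Cl 1.002, F 1.000
→ C3H4ClF

C3H4ClF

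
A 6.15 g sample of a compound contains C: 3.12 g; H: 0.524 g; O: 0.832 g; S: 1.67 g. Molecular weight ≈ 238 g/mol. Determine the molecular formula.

C10H20O2S2

C: 3.12 g ÷ 12.01 g/mol = 0.2598 mol
H: 0.524 g ÷ 1.008 g/mol = 0.5198 mol
O: 0.832 g ÷ 16.00 g/mol = 0.052 mol
S: 1.67 g ÷ 32.07 g/mol = 0.05207 mol
Ratios (÷ 0.052): C 4.996, H 9.997, O 1.000, S 1.001
→ C5H10OS
Empirical-formula mass = 118.20 g/mol
n = 238 / 118.20 = 2.01 ≈ 2
Molecular formula = (C5H10OS)×2 = C10H20O2S2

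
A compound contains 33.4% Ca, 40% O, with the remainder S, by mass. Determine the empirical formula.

CaO3S

Assume 100 g: 33.4 g Ca, 40 g O, 26.6 g S.
Moles — Ca: 33.4 / 40.08 = 0.8333 mol; O: 40 / 16.00 = 2.5 mol; S: 26.6 / 32.07 = 0.8294 mol
Divide by the smallest (0.8294 mol S): Ca 1.005, O 3.014, S 1.000
Ratio ≈ 1:3:1, so the empirical formula is CaO3S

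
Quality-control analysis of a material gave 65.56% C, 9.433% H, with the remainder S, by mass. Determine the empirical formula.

C7H12S

Assume 100 g: 65.56 g C, 9.433 g H, 25.007 g S.
Moles — C: 65.56 / 12.01 = 5.459 mol; H: 9.433 / 1.008 = 9.358 mol; S: 25.007 / 32.07 = 0.7798 mol
Ratios (÷ 0.7798): C 7.001, H 12.001, S 1.000
Ratio ≈ 7:12:1, so the empirical formula is C7H12S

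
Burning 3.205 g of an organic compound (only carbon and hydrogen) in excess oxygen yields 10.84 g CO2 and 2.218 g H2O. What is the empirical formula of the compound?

CH

mol C = 10.84 / 44.01 = 0.2463; mass C = 0.2463 × 12.01 = 2.958 g
mol H = 2 × (2.218 / 18.02) = 0.2462; mass H = 0.2462 × 1.008 = 0.2481 g
Divide by the smallest (0.2462 mol H): C 1.001, H 1.000
Ratio ≈ 1:1, so the empirical formula is CH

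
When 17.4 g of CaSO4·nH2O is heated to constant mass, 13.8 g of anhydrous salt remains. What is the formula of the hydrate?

Mass of water lost = 17.4 − 13.8 = 3.6 g → 3.6 / 18.02 = 0.1998 mol H2O
Molar mass of CaSO4 = 136.15 g/mol → mol CaSO4 = 13.8 / 136.15 = 0.1014
n = 0.1998 / 0.1014 = 1.97 ≈ 2 → CaSO4·2H2O

CaSO4·2H2O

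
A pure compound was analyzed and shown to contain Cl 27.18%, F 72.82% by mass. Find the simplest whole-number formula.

ClF5

Assume 100 g: 27.18 g Cl, 72.82 g F.
n(Cl) = 27.18/35.45 = 0.7667, n(F) = 72.82/19.00 = 3.833
Smallest is Cl at 0.7667 mol; normalising gives Cl 1.000, F 4.999
Ratio ≈ 1:5, so the empirical formula is ClF5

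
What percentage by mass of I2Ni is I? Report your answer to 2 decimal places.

81.22%

Molar mass = 2(126.90) + 1(58.69) = 312.490 g/mol
Mass of I per mole = 2 × 126.90 = 253.800 g
% I = 253.800 / 312.490 × 100 = 81.22%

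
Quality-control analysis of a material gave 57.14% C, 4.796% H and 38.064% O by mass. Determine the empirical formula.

C2H2O

Assume 100 g: 57.14 g C, 4.796 g H, 38.064 g O.
n(C) = 57.14/12.01 = 4.758, n(H) = 4.796/1.008 = 4.758, n(O) = 38.064/16.00 = 2.379
Smallest is O at 2.379 mol; normalising gives C 2.000, H 2.000, O 1.000
≈ 2:2:1 → C2H2O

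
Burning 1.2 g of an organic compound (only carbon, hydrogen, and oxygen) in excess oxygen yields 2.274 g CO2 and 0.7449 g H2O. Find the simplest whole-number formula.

C5H8O3

mol C = 2.274 / 44.01 = 0.05167; mass C = 0.05167 × 12.01 = 0.6206 g
mol H = 2 × (0.7449 / 18.02) = 0.08267; mass H = 0.08267 × 1.008 = 0.08334 g
mass O = 1.2 − (0.7039) = 0.4961 g → mol O = 0.03101
Smallest is O at 0.03101 mol; normalising gives C 1.666, H 2.666, O 1.000
×3: C 5.00, H 8.00, O 3.00 → C5H8O3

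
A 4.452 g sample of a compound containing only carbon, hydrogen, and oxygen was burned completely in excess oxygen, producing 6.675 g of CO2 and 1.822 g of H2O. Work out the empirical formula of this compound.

C3H4O3

mol C = 6.675 / 44.01 = 0.1517; mass C = 0.1517 × 12.01 = 1.822 g
mol H = 2 × (1.822 / 18.02) = 0.2022; mass H = 0.2022 × 1.008 = 0.2038 g
mass O = 4.452 − (2.025) = 2.427 g → mol O = 0.1517
Ratios (÷ 0.1517): C 1.000, H 1.333, O 1.000
Scaling by 3: C 3.00, H 4.00, O 3.00 → C3H4O3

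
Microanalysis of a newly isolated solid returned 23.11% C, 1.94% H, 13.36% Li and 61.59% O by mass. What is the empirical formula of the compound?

Assume 100 g: 23.11 g C, 1.94 g H, 13.36 g Li, 61.59 g O.
C: 23.11 g ÷ 12.01 g/mol = 1.924 mol
H: 1.94 g ÷ 1.008 g/mol = 1.925 mol
Li: 13.36 g ÷ 6.94 g/mol = 1.925 mol
O: 61.59 g ÷ 16.00 g/mol = 3.849 mol
Smallest is C at 1.924 mol; normalising gives C 1.000, H 1.000, Li 1.000, O 2.000
Ratio ≈ 1:1:1:2, so the empirical formula is CHLiO2

CHLiO2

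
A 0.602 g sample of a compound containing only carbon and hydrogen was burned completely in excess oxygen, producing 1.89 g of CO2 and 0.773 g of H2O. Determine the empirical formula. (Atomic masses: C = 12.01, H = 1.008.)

CH2

mol C = 1.89 / 44.01 = 0.04294; mass C = 0.04294 × 12.01 = 0.5158 g
mol H = 2 × (0.773 / 18.02) = 0.08579; mass H = 0.08579 × 1.008 = 0.08648 g
Ratios (÷ 0.04294): C 1.000, H 1.998
≈ 1:2 → CH2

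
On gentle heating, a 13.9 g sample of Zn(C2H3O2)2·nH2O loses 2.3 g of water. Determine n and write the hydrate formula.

Zn(C2H3O2)2·2H2O

Mass of anhydrous Zn(C2H3O2)2 = 13.9 − 2.3 = 11.6 g
mol H2O = 2.3 / 18.02 = 0.1276
Molar mass of Zn(C2H3O2)2 = 183.47 g/mol → mol Zn(C2H3O2)2 = 11.6 / 183.47 = 0.06323
n = 0.1276 / 0.06323 = 2.02 ≈ 2 → Zn(C2H3O2)2·2H2O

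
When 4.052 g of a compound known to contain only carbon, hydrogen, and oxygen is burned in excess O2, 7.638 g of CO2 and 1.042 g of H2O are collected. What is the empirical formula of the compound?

C3H2O2

mol C = 7.638 / 44.01 = 0.1736; mass C = 0.1736 × 12.01 = 2.084 g
mol H = 2 × (1.042 / 18.02) = 0.1156; mass H = 0.1156 × 1.008 = 0.1166 g
mass O = 4.052 − (2.201) = 1.851 g → mol O = 0.1157
Ratios (÷ 0.1156): C 1.501, H 1.000, O 1.000
Scaling by 2: C 3.00, H 2.00, O 2.00 → C3H2O2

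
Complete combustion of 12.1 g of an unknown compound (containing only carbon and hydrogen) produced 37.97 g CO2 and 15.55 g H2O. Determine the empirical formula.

mol C = 37.97 / 44.01 = 0.8628; mass C = 0.8628 × 12.01 = 10.36 g
mol H = 2 × (15.55 / 18.02) = 1.726; mass H = 1.726 × 1.008 = 1.740 g
Smallest is C at 0.8628 mol; normalising gives C 1.000, H 2.000
Ratio ≈ 1:2, so the empirical formula is CH2

CH2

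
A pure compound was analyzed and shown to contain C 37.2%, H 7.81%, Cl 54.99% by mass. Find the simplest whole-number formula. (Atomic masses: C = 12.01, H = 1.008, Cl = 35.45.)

C2H5Cl

Assume 100 g: 37.2 g C, 7.81 g H, 54.99 g Cl.
n(C) = 37.2/12.01 = 3.097, n(H) = 7.81/1.008 = 7.748, n(Cl) = 54.99/35.45 = 1.551
Divide by the smallest (1.551 mol Cl): C 1.997, H 4.995, Cl 1.000
Ratio ≈ 2:5:1, so the empirical formula is C2H5Cl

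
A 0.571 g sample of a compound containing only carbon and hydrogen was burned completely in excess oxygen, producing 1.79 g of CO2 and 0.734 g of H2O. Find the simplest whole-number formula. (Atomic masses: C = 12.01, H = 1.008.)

mol C = 1.79 / 44.01 = 0.04067; mass C = 0.04067 × 12.01 = 0.4885 g
mol H = 2 × (0.734 / 18.02) = 0.08147; mass H = 0.08147 × 1.008 = 0.08212 g
Smallest is C at 0.04067 mol; normalising gives C 1.000, H 2.003
≈ 1:2 → CH2

CH2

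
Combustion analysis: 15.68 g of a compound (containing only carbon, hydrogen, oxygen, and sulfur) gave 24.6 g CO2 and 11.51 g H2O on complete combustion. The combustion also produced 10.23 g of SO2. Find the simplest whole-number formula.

C7H16O2S2

mol C = 24.6 / 44.01 = 0.5590; mass C = 0.5590 × 12.01 = 6.713 g
mol H = 2 × (11.51 / 18.02) = 1.277; mass H = 1.277 × 1.008 = 1.288 g
mol S = 10.23 / 64.07 = 0.1597; mass S = 5.121 g
mass O = 15.68 − (13.12) = 2.559 g → mol O = 0.1599
Ratios (÷ 0.1597): C 3.501, H 8.001, O 1.002, S 1.000
Multiply by 2: C 7.00, H 16.00, O 2.00, S 2.00 → C7H16O2S2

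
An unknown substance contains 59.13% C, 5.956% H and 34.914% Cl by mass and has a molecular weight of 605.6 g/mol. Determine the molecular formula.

Assume 100 g: 59.13 g C, 5.956 g H, 34.914 g Cl.
n(C) = 59.13/12.01 = 4.923, n(H) = 5.956/1.008 = 5.909, n(Cl) = 34.914/35.45 = 0.9849
Ratios (÷ 0.9849): C 4.999, H 5.999, Cl 1.000
≈ 5:6:1 → C5H6Cl
Empirical-formula mass = 101.55 g/mol
n = 605.6 / 101.55 = 5.96 ≈ 6
Molecular formula = (C5H6Cl)×6 = C30H36Cl6

C30H36Cl6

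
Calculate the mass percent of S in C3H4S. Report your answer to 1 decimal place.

44.5%

Molar mass = 3(12.01) + 4(1.008) + 1(32.07) = 72.132 g/mol
Mass of S per mole = 1 × 32.07 = 32.070 g
% S = 32.070 / 72.132 × 100 = 44.5%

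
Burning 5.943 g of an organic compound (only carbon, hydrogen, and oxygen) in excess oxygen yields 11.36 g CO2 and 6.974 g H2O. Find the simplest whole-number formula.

mol C = 11.36 / 44.01 = 0.2581; mass C = 0.2581 × 12.01 = 3.100 g
mol H = 2 × (6.974 / 18.02) = 0.7740; mass H = 0.7740 × 1.008 = 0.7802 g
mass O = 5.943 − (3.880) = 2.063 g → mol O = 0.1289
Divide by the smallest (0.1289 mol O): C 2.002, H 6.004, O 1.000
→ C2H6O

C2H6O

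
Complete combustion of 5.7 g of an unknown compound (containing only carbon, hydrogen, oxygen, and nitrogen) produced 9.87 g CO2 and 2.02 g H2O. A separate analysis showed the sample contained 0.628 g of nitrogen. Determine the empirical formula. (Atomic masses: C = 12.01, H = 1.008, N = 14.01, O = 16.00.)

mol C = 9.87 / 44.01 = 0.2243; mass C = 0.2243 × 12.01 = 2.693 g
mol H = 2 × (2.02 / 18.02) = 0.2242; mass H = 0.2242 × 1.008 = 0.2260 g
mol N = 0.628 / 14.01 = 0.04483
mass O = 5.7 − (3.547) = 2.153 g → mol O = 0.1345
Ratios (÷ 0.04483): C 5.003, H 5.002, N 1.000, O 3.001
→ C5H5NO3

C5H5NO3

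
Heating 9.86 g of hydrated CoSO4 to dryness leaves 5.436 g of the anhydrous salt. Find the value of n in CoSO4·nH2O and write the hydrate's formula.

Mass of water lost = 9.86 − 5.436 = 4.424 g → 4.424 / 18.02 = 0.2455 mol H2O
Molar mass of CoSO4 = 155.00 g/mol → mol CoSO4 = 5.436 / 155.00 = 0.03507
n = 0.2455 / 0.03507 = 7.00 ≈ 7 → CoSO4·7H2O

CoSO4·7H2O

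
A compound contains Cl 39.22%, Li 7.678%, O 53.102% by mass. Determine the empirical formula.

ClLiO3

Assume 100 g: 39.22 g Cl, 7.678 g Li, 53.102 g O.
n(Cl) = 39.22/35.45 = 1.106, n(Li) = 7.678/6.94 = 1.106, n(O) = 53.102/16.00 = 3.319
Smallest is Li at 1.106 mol; normalising gives Cl 1.000, Li 1.000, O 3.000
→ ClLiO3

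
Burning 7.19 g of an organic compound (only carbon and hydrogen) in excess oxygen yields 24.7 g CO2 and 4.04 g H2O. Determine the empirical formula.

C5H4

mol C = 24.7 / 44.01 = 0.5612; mass C = 0.5612 × 12.01 = 6.740 g
mol H = 2 × (4.04 / 18.02) = 0.4484; mass H = 0.4484 × 1.008 = 0.4520 g
Divide by the smallest (0.4484 mol H): C 1.252, H 1.000
Scaling by 4: C 5.01, H 4.00 → C5H4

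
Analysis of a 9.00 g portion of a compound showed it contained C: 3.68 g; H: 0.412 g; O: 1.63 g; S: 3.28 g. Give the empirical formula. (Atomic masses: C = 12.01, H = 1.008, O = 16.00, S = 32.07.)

C3H4OS

n(C) = 3.68/12.01 = 0.3064, n(H) = 0.412/1.008 = 0.4087, n(O) = 1.63/16.00 = 0.1019, n(S) = 3.28/32.07 = 0.1023
Divide by the smallest (0.1019 mol O): C 3.008, H 4.012, O 1.000, S 1.004
≈ 3:4:1:1 → C3H4OS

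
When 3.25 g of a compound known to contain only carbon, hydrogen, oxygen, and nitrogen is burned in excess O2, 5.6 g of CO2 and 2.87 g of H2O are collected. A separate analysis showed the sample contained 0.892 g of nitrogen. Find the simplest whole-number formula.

C4H10N2O

mol C = 5.6 / 44.01 = 0.1272; mass C = 0.1272 × 12.01 = 1.528 g
mol H = 2 × (2.87 / 18.02) = 0.3185; mass H = 0.3185 × 1.008 = 0.3211 g
mol N = 0.892 / 14.01 = 0.06367
mass O = 3.25 − (2.741) = 0.5087 g → mol O = 0.03179
Divide by the smallest (0.03179 mol O): C 4.002, H 10.018, N 2.002, O 1.000
≈ 4:10:2:1 → C4H10N2O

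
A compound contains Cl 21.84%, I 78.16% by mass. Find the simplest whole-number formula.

ClI

Assume 100 g: 21.84 g Cl, 78.16 g I.
Moles — Cl: 21.84 / 35.45 = 0.6161 mol; I: 78.16 / 126.90 = 0.6159 mol
Smallest is I at 0.6159 mol; normalising gives Cl 1.000, I 1.000
≈ 1:1 → ClI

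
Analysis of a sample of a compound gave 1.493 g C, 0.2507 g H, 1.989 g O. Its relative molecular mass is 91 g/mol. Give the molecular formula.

C3H6O3

C: 1.493 g ÷ 12.01 g/mol = 0.1243 mol
H: 0.2507 g ÷ 1.008 g/mol = 0.2487 mol
O: 1.989 g ÷ 16.00 g/mol = 0.1243 mol
Smallest is O at 0.1243 mol; normalising gives C 1.000, H 2.001, O 1.000
Ratio ≈ 1:2:1, so the empirical formula is CH2O
Empirical-formula mass = 30.03 g/mol
n = 91 / 30.03 = 3.03 ≈ 3
Molecular formula = (CH2O)×3 = C3H6O3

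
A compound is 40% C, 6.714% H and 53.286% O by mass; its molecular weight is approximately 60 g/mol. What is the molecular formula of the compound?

Assume 100 g: 40 g C, 6.714 g H, 53.286 g O.
n(C) = 40/12.01 = 3.331, n(H) = 6.714/1.008 = 6.661, n(O) = 53.286/16.00 = 3.33
Divide by the smallest (3.33 mol O): C 1.000, H 2.000, O 1.000
Ratio ≈ 1:2:1, so the empirical formula is CH2O
Empirical-formula mass = 30.03 g/mol
n = 60 / 30.03 = 2.00 ≈ 2
Molecular formula = (CH2O)×2 = C2H4O2

C2H4O2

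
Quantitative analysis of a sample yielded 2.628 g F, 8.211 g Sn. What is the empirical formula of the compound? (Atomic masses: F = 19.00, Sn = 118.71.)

F2Sn

Moles — F: 2.628 / 19.00 = 0.1383 mol; Sn: 8.211 / 118.71 = 0.06917 mol
Smallest is Sn at 0.06917 mol; normalising gives F 2.000, Sn 1.000
≈ 2:1 → F2Sn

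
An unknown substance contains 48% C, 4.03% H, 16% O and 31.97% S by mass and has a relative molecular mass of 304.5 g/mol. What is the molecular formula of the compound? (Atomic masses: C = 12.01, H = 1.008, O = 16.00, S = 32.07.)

Assume 100 g: 48 g C, 4.03 g H, 16 g O, 31.97 g S.
C: 48 g ÷ 12.01 g/mol = 3.997 mol
H: 4.03 g ÷ 1.008 g/mol = 3.998 mol
O: 16 g ÷ 16.00 g/mol = 1 mol
S: 31.97 g ÷ 32.07 g/mol = 0.9969 mol
Smallest is S at 0.9969 mol; normalising gives C 4.009, H 4.011, O 1.003, S 1.000
≈ 4:4:1:1 → C4H4OS
Empirical-formula mass = 100.14 g/mol
n = 304.5 / 100.14 = 3.04 ≈ 3
Molecular formula = (C4H4OS)×3 = C12H12O3S3

C12H12O3S3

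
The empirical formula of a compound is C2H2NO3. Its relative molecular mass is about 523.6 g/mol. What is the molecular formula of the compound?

C12H12N6O18

Empirical-formula mass = 88.05 g/mol
n = 523.6 / 88.05 = 5.95 ≈ 6
Molecular formula = (C2H2NO3)6 = C12H12N6O18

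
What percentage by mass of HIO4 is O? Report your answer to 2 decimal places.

Molar mass = 1(1.008) + 1(126.90) + 4(16.00) = 191.908 g/mol
Mass of O per mole = 4 × 16.00 = 64.000 g
% O = 64.000 / 191.908 × 100 = 33.35%

33.35%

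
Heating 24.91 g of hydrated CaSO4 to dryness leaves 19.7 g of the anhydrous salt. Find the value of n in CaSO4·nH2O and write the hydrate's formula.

Mass of water lost = 24.91 − 19.7 = 5.21 g → 5.21 / 18.02 = 0.2891 mol H2O
Molar mass of CaSO4 = 136.15 g/mol → mol CaSO4 = 19.7 / 136.15 = 0.1447
n = 0.2891 / 0.1447 = 2.00 ≈ 2 → CaSO4·2H2O

CaSO4·2H2O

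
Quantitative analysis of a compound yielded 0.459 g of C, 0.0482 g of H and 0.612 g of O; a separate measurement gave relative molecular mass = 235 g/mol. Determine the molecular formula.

Moles — C: 0.459 / 12.01 = 0.03822 mol; H: 0.0482 / 1.008 = 0.04782 mol; O: 0.612 / 16.00 = 0.03825 mol
Divide by the smallest (0.03822 mol C): C 1.000, H 1.251, O 1.001
×4: C 4.00, H 5.00, O 4.00 → C4H5O4
Empirical-formula mass = 117.08 g/mol
n = 235 / 117.08 = 2.01 ≈ 2
Molecular formula = (C4H5O4)×2 = C8H10O8

C8H10O8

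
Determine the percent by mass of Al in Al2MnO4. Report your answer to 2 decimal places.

Molar mass = 2(26.98) + 1(54.94) + 4(16.00) = 172.900 g/mol
Mass of Al per mole = 2 × 26.98 = 53.960 g
% Al = 53.960 / 172.900 × 100 = 31.21%

31.21%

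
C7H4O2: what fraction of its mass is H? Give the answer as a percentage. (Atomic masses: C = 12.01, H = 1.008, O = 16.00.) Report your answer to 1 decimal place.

3.4%

Molar mass = 7(12.01) + 4(1.008) + 2(16.00) = 120.102 g/mol
Mass of H per mole = 4 × 1.008 = 4.032 g
% H = 4.032 / 120.102 × 100 = 3.4%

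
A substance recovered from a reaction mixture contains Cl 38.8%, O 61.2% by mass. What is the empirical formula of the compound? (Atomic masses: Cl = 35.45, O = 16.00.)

Cl2O7

Assume 100 g: 38.8 g Cl, 61.2 g O.
n(Cl) = 38.8/35.45 = 1.094, n(O) = 61.2/16.00 = 3.825
Ratios (÷ 1.094): Cl 1.000, O 3.495
×2: Cl 2.00, O 6.99 → Cl2O7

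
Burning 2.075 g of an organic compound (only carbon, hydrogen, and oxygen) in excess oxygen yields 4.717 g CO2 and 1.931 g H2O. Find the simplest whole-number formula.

C3H6O

mol C = 4.717 / 44.01 = 0.1072; mass C = 0.1072 × 12.01 = 1.287 g
mol H = 2 × (1.931 / 18.02) = 0.2143; mass H = 0.2143 × 1.008 = 0.2160 g
mass O = 2.075 − (1.503) = 0.5717 g → mol O = 0.03573
Ratios (÷ 0.03573): C 2.999, H 5.998, O 1.000
≈ 3:6:1 → C3H6O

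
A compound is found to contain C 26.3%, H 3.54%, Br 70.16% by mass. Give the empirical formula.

C5H8Br2

Assume 100 g: 26.3 g C, 3.54 g H, 70.16 g Br.
Moles — C: 26.3 / 12.01 = 2.19 mol; H: 3.54 / 1.008 = 3.512 mol; Br: 70.16 / 79.90 = 0.8781 mol
Ratios (÷ 0.8781): C 2.494, H 3.999, Br 1.000
×2: C 4.99, H 8.00, Br 2.00 → C5H8Br2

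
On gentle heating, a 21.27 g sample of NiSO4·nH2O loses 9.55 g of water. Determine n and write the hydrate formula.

NiSO4·7H2O

Mass of anhydrous NiSO4 = 21.27 − 9.55 = 11.72 g
mol H2O = 9.55 / 18.02 = 0.53
Molar mass of NiSO4 = 154.76 g/mol → mol NiSO4 = 11.72 / 154.76 = 0.07573
n = 0.53 / 0.07573 = 7.00 ≈ 7 → NiSO4·7H2O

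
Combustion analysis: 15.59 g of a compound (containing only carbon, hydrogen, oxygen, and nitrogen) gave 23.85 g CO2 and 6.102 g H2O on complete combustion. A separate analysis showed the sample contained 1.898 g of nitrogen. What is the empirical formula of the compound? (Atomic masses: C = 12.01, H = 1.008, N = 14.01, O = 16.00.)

mol C = 23.85 / 44.01 = 0.5419; mass C = 0.5419 × 12.01 = 6.508 g
mol H = 2 × (6.102 / 18.02) = 0.6772; mass H = 0.6772 × 1.008 = 0.6827 g
mol N = 1.898 / 14.01 = 0.1355
mass O = 15.59 − (9.089) = 6.501 g → mol O = 0.4063
Divide by the smallest (0.1355 mol N): C 4.000, H 4.999, N 1.000, O 2.999
Ratio ≈ 4:5:1:3, so the empirical formula is C4H5NO3

C4H5NO3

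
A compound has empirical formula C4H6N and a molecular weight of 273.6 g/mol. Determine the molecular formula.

Empirical-formula mass = 68.10 g/mol
n = 273.6 / 68.10 = 4.02 ≈ 4
Molecular formula = (C4H6N)4 = C16H24N4

C16H24N4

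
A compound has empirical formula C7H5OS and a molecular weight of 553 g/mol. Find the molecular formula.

C28H20O4S4

Empirical-formula mass = 137.18 g/mol
n = 553 / 137.18 = 4.03 ≈ 4
Molecular formula = (C7H5OS)4 = C28H20O4S4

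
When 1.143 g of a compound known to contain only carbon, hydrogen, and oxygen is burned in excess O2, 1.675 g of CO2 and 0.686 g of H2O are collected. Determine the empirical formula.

mol C = 1.675 / 44.01 = 0.03806; mass C = 0.03806 × 12.01 = 0.4571 g
mol H = 2 × (0.686 / 18.02) = 0.07614; mass H = 0.07614 × 1.008 = 0.07675 g
mass O = 1.143 − (0.5338) = 0.6092 g → mol O = 0.03807
Smallest is C at 0.03806 mol; normalising gives C 1.000, H 2.000, O 1.000
≈ 1:2:1 → CH2O

CH2O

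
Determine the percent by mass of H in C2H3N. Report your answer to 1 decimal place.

7.4%

Molar mass = 2(12.01) + 3(1.008) + 1(14.01) = 41.054 g/mol
Mass of H per mole = 3 × 1.008 = 3.024 g
% H = 3.024 / 41.054 × 100 = 7.4%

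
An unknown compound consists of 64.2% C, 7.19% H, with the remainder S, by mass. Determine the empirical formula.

Assume 100 g: 64.2 g C, 7.19 g H, 28.61 g S.
C: 64.2 g ÷ 12.01 g/mol = 5.346 mol
H: 7.19 g ÷ 1.008 g/mol = 7.133 mol
S: 28.61 g ÷ 32.07 g/mol = 0.8921 mol
Ratios (÷ 0.8921): C 5.992, H 7.996, S 1.000
≈ 6:8:1 → C6H8S

C6H8S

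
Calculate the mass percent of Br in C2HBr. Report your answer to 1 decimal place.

Molar mass = 2(12.01) + 1(1.008) + 1(79.90) = 104.928 g/mol
Mass of Br per mole = 1 × 79.90 = 79.900 g
% Br = 79.900 / 104.928 × 100 = 76.1%

76.1%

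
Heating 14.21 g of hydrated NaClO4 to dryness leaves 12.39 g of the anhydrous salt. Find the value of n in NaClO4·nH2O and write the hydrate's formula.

NaClO4·H2O

Mass of water lost = 14.21 − 12.39 = 1.82 g → 1.82 / 18.02 = 0.101 mol H2O
Molar mass of NaClO4 = 122.44 g/mol → mol NaClO4 = 12.39 / 122.44 = 0.1012
n = 0.101 / 0.1012 = 1.00 ≈ 1 → NaClO4·H2O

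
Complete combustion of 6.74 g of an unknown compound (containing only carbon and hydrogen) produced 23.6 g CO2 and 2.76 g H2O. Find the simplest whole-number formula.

mol C = 23.6 / 44.01 = 0.5362; mass C = 0.5362 × 12.01 = 6.440 g
mol H = 2 × (2.76 / 18.02) = 0.3063; mass H = 0.3063 × 1.008 = 0.3088 g
Divide by the smallest (0.3063 mol H): C 1.751, H 1.000
Multiply by 4: C 7.00, H 4.00 → C7H4

C7H4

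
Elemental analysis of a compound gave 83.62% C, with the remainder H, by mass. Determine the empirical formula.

Assume 100 g: 83.62 g C, 16.38 g H.
C: 83.62 g ÷ 12.01 g/mol = 6.963 mol
H: 16.38 g ÷ 1.008 g/mol = 16.25 mol
Ratios (÷ 6.963): C 1.000, H 2.334
Multiply by 3: C 3.00, H 7.00 → C3H7

C3H7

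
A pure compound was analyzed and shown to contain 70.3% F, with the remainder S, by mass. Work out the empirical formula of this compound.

Assume 100 g: 70.3 g F, 29.7 g S.
F: 70.3 g ÷ 19.00 g/mol = 3.7 mol
S: 29.7 g ÷ 32.07 g/mol = 0.9261 mol
Ratios (÷ 0.9261): F 3.995, S 1.000
≈ 4:1 → F4S

F4S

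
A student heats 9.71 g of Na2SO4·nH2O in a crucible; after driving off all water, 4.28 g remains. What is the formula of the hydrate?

Na2SO4·10H2O

Mass of water lost = 9.71 − 4.28 = 5.43 g → 5.43 / 18.02 = 0.3013 mol H2O
Molar mass of Na2SO4 = 142.05 g/mol → mol Na2SO4 = 4.28 / 142.05 = 0.03013
n = 0.3013 / 0.03013 = 10.00 ≈ 10 → Na2SO4·10H2O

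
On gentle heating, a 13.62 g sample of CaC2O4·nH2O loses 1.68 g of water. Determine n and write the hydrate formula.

Mass of anhydrous CaC2O4 = 13.62 − 1.68 = 11.94 g
mol H2O = 1.68 / 18.02 = 0.09323
Molar mass of CaC2O4 = 128.10 g/mol → mol CaC2O4 = 11.94 / 128.10 = 0.09321
n = 0.09323 / 0.09321 = 1.00 ≈ 1 → CaC2O4·H2O

CaC2O4·H2O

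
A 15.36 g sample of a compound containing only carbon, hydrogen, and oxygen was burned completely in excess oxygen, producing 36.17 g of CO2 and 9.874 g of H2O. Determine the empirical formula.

mol C = 36.17 / 44.01 = 0.8219; mass C = 0.8219 × 12.01 = 9.871 g
mol H = 2 × (9.874 / 18.02) = 1.096; mass H = 1.096 × 1.008 = 1.105 g
mass O = 15.36 − (10.98) = 4.385 g → mol O = 0.2741
Smallest is O at 0.2741 mol; normalising gives C 2.999, H 3.999, O 1.000
≈ 3:4:1 → C3H4O

C3H4O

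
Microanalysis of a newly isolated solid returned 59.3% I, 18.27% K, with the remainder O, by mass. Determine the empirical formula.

Assume 100 g: 59.3 g I, 18.27 g K, 22.43 g O.
n(I) = 59.3/126.90 = 0.4673, n(K) = 18.27/39.10 = 0.4673, n(O) = 22.43/16.00 = 1.402
Smallest is K at 0.4673 mol; normalising gives I 1.000, K 1.000, O 3.000
Ratio ≈ 1:1:3, so the empirical formula is IKO3

IKO3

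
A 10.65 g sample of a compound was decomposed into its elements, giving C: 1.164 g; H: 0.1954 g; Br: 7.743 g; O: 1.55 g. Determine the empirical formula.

CH2BrO

Moles — C: 1.164 / 12.01 = 0.09692 mol; H: 0.1954 / 1.008 = 0.1938 mol; Br: 7.743 / 79.90 = 0.09691 mol; O: 1.55 / 16.00 = 0.09688 mol
Ratios (÷ 0.09688): C 1.000, H 2.001, Br 1.000, O 1.000
→ CH2BrO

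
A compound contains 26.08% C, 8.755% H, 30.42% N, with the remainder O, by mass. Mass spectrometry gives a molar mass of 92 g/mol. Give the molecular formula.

Assume 100 g: 26.08 g C, 8.755 g H, 30.42 g N, 34.745 g O.
Moles — C: 26.08 / 12.01 = 2.172 mol; H: 8.755 / 1.008 = 8.686 mol; N: 30.42 / 14.01 = 2.171 mol; O: 34.745 / 16.00 = 2.172 mol
Divide by the smallest (2.171 mol N): C 1.000, H 4.000, N 1.000, O 1.000
→ CH4NO
Empirical-formula mass = 46.05 g/mol
n = 92 / 46.05 = 2.00 ≈ 2
Molecular formula = (CH4NO)×2 = C2H8N2O2

C2H8N2O2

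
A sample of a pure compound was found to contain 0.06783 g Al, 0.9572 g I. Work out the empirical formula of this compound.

AlI3

Moles — Al: 0.06783 / 26.98 = 0.002514 mol; I: 0.9572 / 126.90 = 0.007543 mol
Ratios (÷ 0.002514): Al 1.000, I 3.000
≈ 1:3 → AlI3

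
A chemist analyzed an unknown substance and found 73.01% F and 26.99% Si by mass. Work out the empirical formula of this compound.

Assume 100 g: 73.01 g F, 26.99 g Si.
F: 73.01 g ÷ 19.00 g/mol = 3.843 mol
Si: 26.99 g ÷ 28.09 g/mol = 0.9608 mol
Divide by the smallest (0.9608 mol Si): F 3.999, Si 1.000
→ F4Si

F4Si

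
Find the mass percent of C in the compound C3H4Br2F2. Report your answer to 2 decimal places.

Molar mass = 3(12.01) + 4(1.008) + 2(79.90) + 2(19.00) = 237.862 g/mol
Mass of C per mole = 3 × 12.01 = 36.030 g
% C = 36.030 / 237.862 × 100 = 15.15%

15.15%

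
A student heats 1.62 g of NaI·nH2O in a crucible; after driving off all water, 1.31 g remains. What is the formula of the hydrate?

NaI·2H2O

Mass of water lost = 1.62 − 1.31 = 0.31 g → 0.31 / 18.02 = 0.0172 mol H2O
Molar mass of NaI = 149.89 g/mol → mol NaI = 1.31 / 149.89 = 0.00874
n = 0.0172 / 0.00874 = 1.97 ≈ 2 → NaI·2H2O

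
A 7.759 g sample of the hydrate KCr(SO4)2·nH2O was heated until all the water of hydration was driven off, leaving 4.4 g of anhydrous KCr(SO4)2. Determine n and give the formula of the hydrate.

Mass of water lost = 7.759 − 4.4 = 3.359 g → 3.359 / 18.02 = 0.1864 mol H2O
Molar mass of KCr(SO4)2 = 283.24 g/mol → mol KCr(SO4)2 = 4.4 / 283.24 = 0.01553
n = 0.1864 / 0.01553 = 12.00 ≈ 12 → KCr(SO4)2·12H2O

KCr(SO4)2·12H2O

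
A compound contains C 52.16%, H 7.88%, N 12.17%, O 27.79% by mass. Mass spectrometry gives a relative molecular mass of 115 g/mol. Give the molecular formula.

Assume 100 g: 52.16 g C, 7.88 g H, 12.17 g N, 27.79 g O.
Moles — C: 52.16 / 12.01 = 4.343 mol; H: 7.88 / 1.008 = 7.817 mol; N: 12.17 / 14.01 = 0.8687 mol; O: 27.79 / 16.00 = 1.737 mol
Ratios (÷ 0.8687): C 5.000, H 8.999, N 1.000, O 1.999
≈ 5:9:1:2 → C5H9NO2
Empirical-formula mass = 115.13 g/mol
n = 115 / 115.13 = 1.00 ≈ 1
Molecular formula = empirical formula = C5H9NO2

C5H9NO2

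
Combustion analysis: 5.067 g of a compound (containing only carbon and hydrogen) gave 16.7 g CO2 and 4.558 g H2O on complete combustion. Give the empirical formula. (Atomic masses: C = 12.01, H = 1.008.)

mol C = 16.7 / 44.01 = 0.3795; mass C = 0.3795 × 12.01 = 4.557 g
mol H = 2 × (4.558 / 18.02) = 0.5059; mass H = 0.5059 × 1.008 = 0.5099 g
Divide by the smallest (0.3795 mol C): C 1.000, H 1.333
Multiply by 3: C 3.00, H 4.00 → C3H4

C3H4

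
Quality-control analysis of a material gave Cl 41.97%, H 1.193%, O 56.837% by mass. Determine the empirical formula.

ClHO3

Assume 100 g: 41.97 g Cl, 1.193 g H, 56.837 g O.
Cl: 41.97 g ÷ 35.45 g/mol = 1.184 mol
H: 1.193 g ÷ 1.008 g/mol = 1.184 mol
O: 56.837 g ÷ 16.00 g/mol = 3.552 mol
Smallest is H at 1.184 mol; normalising gives Cl 1.000, H 1.000, O 3.001
≈ 1:1:3 → ClHO3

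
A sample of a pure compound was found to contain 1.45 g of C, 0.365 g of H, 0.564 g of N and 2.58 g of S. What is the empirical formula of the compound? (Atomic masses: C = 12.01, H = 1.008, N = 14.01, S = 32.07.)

C3H9NS2

Moles — C: 1.45 / 12.01 = 0.1207 mol; H: 0.365 / 1.008 = 0.3621 mol; N: 0.564 / 14.01 = 0.04026 mol; S: 2.58 / 32.07 = 0.08045 mol
Divide by the smallest (0.04026 mol N): C 2.999, H 8.995, N 1.000, S 1.998
Ratio ≈ 3:9:1:2, so the empirical formula is C3H9NS2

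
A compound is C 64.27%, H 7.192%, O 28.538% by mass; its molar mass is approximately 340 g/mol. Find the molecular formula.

C18H24O6

Assume 100 g: 64.27 g C, 7.192 g H, 28.538 g O.
C: 64.27 g ÷ 12.01 g/mol = 5.351 mol
H: 7.192 g ÷ 1.008 g/mol = 7.135 mol
O: 28.538 g ÷ 16.00 g/mol = 1.784 mol
Ratios (÷ 1.784): C 3.000, H 4.000, O 1.000
Ratio ≈ 3:4:1, so the empirical formula is C3H4O
Empirical-formula mass = 56.06 g/mol
n = 340 / 56.06 = 6.06 ≈ 6
Molecular formula = (C3H4O)×6 = C18H24O6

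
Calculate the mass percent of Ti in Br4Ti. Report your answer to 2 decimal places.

Molar mass = 4(79.90) + 1(47.87) = 367.470 g/mol
Mass of Ti per mole = 1 × 47.87 = 47.870 g
% Ti = 47.870 / 367.470 × 100 = 13.03%

13.03%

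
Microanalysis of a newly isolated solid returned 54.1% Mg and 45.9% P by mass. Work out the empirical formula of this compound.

Mg3P2

Assume 100 g: 54.1 g Mg, 45.9 g P.
n(Mg) = 54.1/24.31 = 2.225, n(P) = 45.9/30.97 = 1.482
Smallest is P at 1.482 mol; normalising gives Mg 1.502, P 1.000
Scaling by 2: Mg 3.00, P 2.00 → Mg3P2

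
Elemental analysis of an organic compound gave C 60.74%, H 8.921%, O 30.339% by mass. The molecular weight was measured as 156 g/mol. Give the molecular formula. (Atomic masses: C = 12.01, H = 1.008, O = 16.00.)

Assume 100 g: 60.74 g C, 8.921 g H, 30.339 g O.
C: 60.74 g ÷ 12.01 g/mol = 5.057 mol
H: 8.921 g ÷ 1.008 g/mol = 8.85 mol
O: 30.339 g ÷ 16.00 g/mol = 1.896 mol
Divide by the smallest (1.896 mol O): C 2.667, H 4.667, O 1.000
Multiply by 3: C 8.00, H 14.00, O 3.00 → C8H14O3
Empirical-formula mass = 158.19 g/mol
n = 156 / 158.19 = 0.99 ≈ 1
Molecular formula = empirical formula = C8H14O3

C8H14O3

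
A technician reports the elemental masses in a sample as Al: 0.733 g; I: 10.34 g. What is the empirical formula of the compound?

Al: 0.733 g ÷ 26.98 g/mol = 0.02717 mol
I: 10.34 g ÷ 126.90 g/mol = 0.08148 mol
Ratios (÷ 0.02717): Al 1.000, I 2.999
≈ 1:3 → AlI3

AlI3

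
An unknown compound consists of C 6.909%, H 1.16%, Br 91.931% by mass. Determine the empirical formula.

Assume 100 g: 6.909 g C, 1.16 g H, 91.931 g Br.
n(C) = 6.909/12.01 = 0.5753, n(H) = 1.16/1.008 = 1.151, n(Br) = 91.931/79.90 = 1.151
Divide by the smallest (0.5753 mol C): C 1.000, H 2.000, Br 2.000
Ratio ≈ 1:2:2, so the empirical formula is CH2Br2

CH2Br2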